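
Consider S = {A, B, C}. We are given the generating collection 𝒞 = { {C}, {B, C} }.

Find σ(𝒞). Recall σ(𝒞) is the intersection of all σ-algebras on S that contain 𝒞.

σ(𝒞) = { {}, {A}, {B}, {C}, {A, B}, {A, C}, {B, C}, S }

Check:
Begin from { {}, {C}, {B, C}, S } (that is, 𝒞 plus ∅ and S).
Pass 1 (2 new):
  {A}  = complement {B, C}
  {A, B}  = complement {C}
Pass 2: +1 →
  {A, C}  = {C} ∪ {A}
Pass 3 adds 1:
  {B}  = complement {A, C}
Pass 4: stable.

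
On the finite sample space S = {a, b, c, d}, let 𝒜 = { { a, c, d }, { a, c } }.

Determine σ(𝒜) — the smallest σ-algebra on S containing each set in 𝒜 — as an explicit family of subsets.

Initial family (4 sets): { {}, { a, c }, { a, c, d }, S }.
Step 1. New:
  { b }  = ᶜ of { a, c, d }
  { b, d }  = ᶜ of { a, c }
  |family| = 6
Step 2 (1 new):
  { a, b, c }  = { a, c } ∪ { b }
  |family| = 7
Step 3 adds 1:
  { d }  = ᶜ of { a, b, c }
  |family| = 8
Step 4 adds nothing — fixpoint reached.

Hence σ(𝒜) has 8 members: { {}, { b }, { d }, { a, c }, { b, d }, { a, b, c }, { a, c, d }, S }.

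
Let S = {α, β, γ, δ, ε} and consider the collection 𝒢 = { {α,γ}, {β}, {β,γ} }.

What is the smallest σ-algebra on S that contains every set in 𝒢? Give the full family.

Initial family (5 sets): { ∅, {β}, {α,γ}, {β,γ}, S }.
Step 1. New:
  {α,β,γ}  = {β,γ} ∪ {α,γ}
  {α,δ,ε}  = S∖{β,γ}
  {β,δ,ε}  = S∖{α,γ}
  {α,γ,δ,ε}  = S∖{β}
  — 9 sets.
Step 2 adds 3:
  {δ,ε}  = S∖{α,β,γ}
  {α,β,δ,ε}  = {α,δ,ε} ∪ {β}
  {β,γ,δ,ε}  = {β,γ} ∪ {β,δ,ε}
  — 12 sets.
Step 3 adds 2:
  {α}  = S∖{β,γ,δ,ε}
  {γ}  = S∖{α,β,δ,ε}
  — 14 sets.
Step 4 adds 2:
  {α,β}  = {β} ∪ {α}
  {γ,δ,ε}  = {δ,ε} ∪ {γ}
  — 16 sets.
Step 5: stable.

|σ(𝒢)| = 16.  σ(𝒢) = { ∅, {α}, {β}, {γ}, {α,β}, {α,γ}, {β,γ}, {δ,ε}, {α,β,γ}, {α,δ,ε}, {β,δ,ε}, {γ,δ,ε}, {α,β,δ,ε}, {α,γ,δ,ε}, {β,γ,δ,ε}, S }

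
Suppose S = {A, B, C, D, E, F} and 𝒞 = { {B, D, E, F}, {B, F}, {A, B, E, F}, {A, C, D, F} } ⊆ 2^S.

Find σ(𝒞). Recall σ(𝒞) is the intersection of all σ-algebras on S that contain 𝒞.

σ(𝒞) (64 sets): { {}, {A}, {B}, {C}, {D}, {E}, {F}, {A, B}, {A, C}, {A, D}, {A, E}, {A, F}, {B, C}, {B, D}, {B, E}, {B, F}, {C, D}, {C, E}, {C, F}, {D, E}, {D, F}, {E, F}, {A, B, C}, {A, B, D}, {A, B, E}, {A, B, F}, {A, C, D}, {A, C, E}, {A, C, F}, {A, D, E}, {A, D, F}, {A, E, F}, {B, C, D}, {B, C, E}, {B, C, F}, {B, D, E}, {B, D, F}, {B, E, F}, {C, D, E}, {C, D, F}, {C, E, F}, {D, E, F}, {A, B, C, D}, {A, B, C, E}, {A, B, C, F}, {A, B, D, E}, {A, B, D, F}, {A, B, E, F}, {A, C, D, E}, {A, C, D, F}, {A, C, E, F}, {A, D, E, F}, {B, C, D, E}, {B, C, D, F}, {B, C, E, F}, {B, D, E, F}, {C, D, E, F}, {A, B, C, D, E}, {A, B, C, D, F}, {A, B, C, E, F}, {A, B, D, E, F}, {A, C, D, E, F}, {B, C, D, E, F}, S }

Derivation:
Seed the family with 𝒞 together with ∅ and S: { {}, {B, F}, {A, B, E, F}, {A, C, D, F}, {B, D, E, F}, S }.
Round 1. New:
  {A, C}  = complement {B, D, E, F}
  {B, E}  = complement {A, C, D, F}
  {C, D}  = complement {A, B, E, F}
  {A, C, D, E}  = complement {B, F}
  {A, B, C, D, F}  = {A, C, D, F} ∪ {B, F}
  {A, B, D, E, F}  = {B, D, E, F} ∪ {A, B, E, F}
Round 2: 12 new —
  {C}  = complement {A, B, D, E, F}
  {E}  = complement {A, B, C, D, F}
  {A, C, D}  = {C, D} ∪ {A, C}
  {B, E, F}  = {B, E} ∪ {B, F}
  {A, B, C, E}  = {B, E} ∪ {A, C}
  {A, B, C, F}  = {B, F} ∪ {A, C}
  {B, C, D, E}  = {B, E} ∪ {C, D}
  {B, C, D, F}  = {C, D} ∪ {B, F}
  {A, B, C, D, E}  = {B, E} ∪ {A, C, D, E}
  {A, B, C, E, F}  = {A, C} ∪ {A, B, E, F}
  {A, C, D, E, F}  = {A, C, D, E} ∪ {A, C, D, F}
  {B, C, D, E, F}  = {C, D} ∪ {B, D, E, F}
Round 3: 14 new —
  {A}  = complement {B, C, D, E, F}
  {B}  = complement {A, C, D, E, F}
  {D}  = complement {A, B, C, E, F}
  {F}  = complement {A, B, C, D, E}
  {A, E}  = complement {B, C, D, F}
  {A, F}  = complement {B, C, D, E}
  {C, E}  = {E} ∪ {C}
  {D, E}  = complement {A, B, C, F}
  {D, F}  = complement {A, B, C, E}
  {A, C, E}  = {A, C} ∪ {E}
  {B, C, E}  = {B, E} ∪ {C}
  {B, C, F}  = {B, F} ∪ {C}
  {C, D, E}  = {C, D} ∪ {E}
  {B, C, E, F}  = {B, E, F} ∪ {C}
Round 4 adds 24:
  {A, B}  = {B} ∪ {A}
  {A, D}  = complement {B, C, E, F}
  {B, C}  = {B} ∪ {C}
  {B, D}  = {B} ∪ {D}
  {C, F}  = {C} ∪ {F}
  {E, F}  = {F} ∪ {E}
  {A, B, C}  = {B} ∪ {A, C}
  {A, B, E}  = {B} ∪ {A, E}
  {A, B, F}  = complement {C, D, E}
  {A, C, F}  = {A, F} ∪ {A, C}
  {A, D, E}  = complement {B, C, F}
  {A, D, F}  = complement {B, C, E}
  {A, E, F}  = {A, F} ∪ {A, E}
  {B, C, D}  = {C, D} ∪ {B}
  {B, D, E}  = {B} ∪ {D, E}
  {B, D, F}  = complement {A, C, E}
  {C, D, F}  = {C, D} ∪ {D, F}
  {C, E, F}  = {C, E} ∪ {F}
  {D, E, F}  = {D, E} ∪ {D, F}
  {A, B, C, D}  = {B} ∪ {A, C, D}
  {A, B, D, F}  = complement {C, E}
  {A, C, E, F}  = {A, F} ∪ {A, C, E}
  {A, D, E, F}  = {A, F} ∪ {D, E}
  {C, D, E, F}  = {C, E} ∪ {D, F}
Round 5: 2 new —
  {A, B, D}  = complement {C, E, F}
  {A, B, D, E}  = complement {C, F}
Round 6: already closed under ᶜ and ∪.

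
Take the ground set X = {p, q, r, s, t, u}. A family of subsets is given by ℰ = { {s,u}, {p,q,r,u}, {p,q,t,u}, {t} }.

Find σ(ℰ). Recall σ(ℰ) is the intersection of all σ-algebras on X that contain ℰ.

|σ(ℰ)| = 32.  σ(ℰ) = { ∅, {r}, {s}, {t}, {u}, {p,q}, {r,s}, {r,t}, {r,u}, {s,t}, {s,u}, {t,u}, {p,q,r}, {p,q,s}, {p,q,t}, {p,q,u}, {r,s,t}, {r,s,u}, {r,t,u}, {s,t,u}, {p,q,r,s}, {p,q,r,t}, {p,q,r,u}, {p,q,s,t}, {p,q,s,u}, {p,q,t,u}, {r,s,t,u}, {p,q,r,s,t}, {p,q,r,s,u}, {p,q,r,t,u}, {p,q,s,t,u}, X }

Check:
Take S₀ = ℰ ∪ {∅, X} = { ∅, {t}, {s,u}, {p,q,r,u}, {p,q,t,u}, X }.
Iteration 1: 7 new —
  {r,s}  = X∖{p,q,t,u}
  {s,t}  = X∖{p,q,r,u}
  {s,t,u}  = {s,u} ∪ {t}
  {p,q,r,t}  = X∖{s,u}
  {p,q,r,s,u}  = X∖{t}
  {p,q,r,t,u}  = {p,q,r,u} ∪ {t}
  {p,q,s,t,u}  = {s,u} ∪ {p,q,t,u}
  [13 total]
Iteration 2 (7 new):
  {r}  = X∖{p,q,s,t,u}
  {s}  = X∖{p,q,r,t,u}
  {p,q,r}  = X∖{s,t,u}
  {r,s,t}  = {r,s} ∪ {t}
  {r,s,u}  = {r,s} ∪ {s,u}
  {r,s,t,u}  = {r,s} ∪ {s,t,u}
  {p,q,r,s,t}  = {r,s} ∪ {p,q,r,t}
  [20 total]
Iteration 3. New:
  {u}  = X∖{p,q,r,s,t}
  {p,q}  = X∖{r,s,t,u}
  {r,t}  = {t} ∪ {r}
  {p,q,t}  = X∖{r,s,u}
  {p,q,u}  = X∖{r,s,t}
  {p,q,r,s}  = {r,s} ∪ {p,q,r}
  [26 total]
Iteration 4. New:
  {r,u}  = {u} ∪ {r}
  {t,u}  = X∖{p,q,r,s}
  {p,q,s}  = {p,q} ∪ {s}
  {r,t,u}  = {u} ∪ {r,t}
  {p,q,s,t}  = {p,q} ∪ {s,t}
  {p,q,s,u}  = X∖{r,t}
  [32 total]
Iteration 5 adds nothing — fixpoint reached.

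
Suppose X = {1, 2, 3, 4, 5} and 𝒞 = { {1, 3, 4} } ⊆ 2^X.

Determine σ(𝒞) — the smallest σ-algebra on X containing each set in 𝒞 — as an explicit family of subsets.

Answer: σ(𝒞) = { {}, {2, 5}, {1, 3, 4}, X }

Working:
Take S₀ = 𝒞 ∪ {∅, X} = { {}, {1, 3, 4}, X }.
Step 1: +1 →
  {2, 5}  = X∖{1, 3, 4}
  [4 total]
Step 2 adds nothing — fixpoint reached.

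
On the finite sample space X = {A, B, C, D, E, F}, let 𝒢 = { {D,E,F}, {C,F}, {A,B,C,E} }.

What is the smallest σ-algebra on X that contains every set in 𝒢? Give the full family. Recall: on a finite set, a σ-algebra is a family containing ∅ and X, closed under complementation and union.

σ(𝒢) (32 sets): { {}, {C}, {D}, {E}, {F}, {A,B}, {C,D}, {C,E}, {C,F}, {D,E}, {D,F}, {E,F}, {A,B,C}, {A,B,D}, {A,B,E}, {A,B,F}, {C,D,E}, {C,D,F}, {C,E,F}, {D,E,F}, {A,B,C,D}, {A,B,C,E}, {A,B,C,F}, {A,B,D,E}, {A,B,D,F}, {A,B,E,F}, {C,D,E,F}, {A,B,C,D,E}, {A,B,C,D,F}, {A,B,C,E,F}, {A,B,D,E,F}, X }

Check:
Initial family (5 sets): { {}, {C,F}, {D,E,F}, {A,B,C,E}, X }.
Step 1: 5 new —
  {D,F}  = complement {A,B,C,E}
  {A,B,C}  = complement {D,E,F}
  {A,B,D,E}  = complement {C,F}
  {C,D,E,F}  = {C,F} ∪ {D,E,F}
  {A,B,C,E,F}  = {C,F} ∪ {A,B,C,E}
  (now 10)
Step 2. New:
  {D}  = complement {A,B,C,E,F}
  {A,B}  = complement {C,D,E,F}
  {C,D,F}  = {C,F} ∪ {D,F}
  {A,B,C,F}  = {A,B,C} ∪ {C,F}
  {A,B,C,D,E}  = {A,B,C} ∪ {A,B,D,E}
  {A,B,C,D,F}  = {A,B,C} ∪ {D,F}
  {A,B,D,E,F}  = {A,B,D,E} ∪ {D,F}
  (now 17)
Step 3: +8 →
  {C}  = complement {A,B,D,E,F}
  {E}  = complement {A,B,C,D,F}
  {F}  = complement {A,B,C,D,E}
  {D,E}  = complement {A,B,C,F}
  {A,B,D}  = {A,B} ∪ {D}
  {A,B,E}  = complement {C,D,F}
  {A,B,C,D}  = {A,B,C} ∪ {D}
  {A,B,D,F}  = {A,B} ∪ {D,F}
  (now 25)
Step 4 (7 new):
  {C,D}  = {C} ∪ {D}
  {C,E}  = complement {A,B,D,F}
  {E,F}  = complement {A,B,C,D}
  {A,B,F}  = {A,B} ∪ {F}
  {C,D,E}  = {D,E} ∪ {C}
  {C,E,F}  = complement {A,B,D}
  {A,B,E,F}  = {F} ∪ {A,B,E}
  (now 32)
After Step 5 the family is unchanged; done.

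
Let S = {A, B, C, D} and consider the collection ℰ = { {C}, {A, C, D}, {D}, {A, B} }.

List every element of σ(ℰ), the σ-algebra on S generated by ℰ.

Seed the family with ℰ together with ∅ and S: { {}, {C}, {D}, {A, B}, {A, C, D}, S }.
Pass 1 (4 new):
  {B}  = S∖{A, C, D}
  {C, D}  = S∖{A, B}
  {A, B, C}  = S∖{D}
  {A, B, D}  = S∖{C}
  — 10 sets.
Pass 2: 3 new —
  {B, C}  = {B} ∪ {C}
  {B, D}  = {B} ∪ {D}
  {B, C, D}  = {C, D} ∪ {B}
  — 13 sets.
Pass 3: +3 →
  {A}  = S∖{B, C, D}
  {A, C}  = S∖{B, D}
  {A, D}  = S∖{B, C}
  — 16 sets.
After Pass 4 the family is unchanged; done.

Hence σ(ℰ) has 16 members: { {}, {A}, {B}, {C}, {D}, {A, B}, {A, C}, {A, D}, {B, C}, {B, D}, {C, D}, {A, B, C}, {A, B, D}, {A, C, D}, {B, C, D}, S }.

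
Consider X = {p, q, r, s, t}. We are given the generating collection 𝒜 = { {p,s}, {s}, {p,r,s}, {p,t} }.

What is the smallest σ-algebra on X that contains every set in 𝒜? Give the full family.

σ(𝒜) = { {}, {p}, {q}, {r}, {s}, {t}, {p,q}, {p,r}, {p,s}, {p,t}, {q,r}, {q,s}, {q,t}, {r,s}, {r,t}, {s,t}, {p,q,r}, {p,q,s}, {p,q,t}, {p,r,s}, {p,r,t}, {p,s,t}, {q,r,s}, {q,r,t}, {q,s,t}, {r,s,t}, {p,q,r,s}, {p,q,r,t}, {p,q,s,t}, {p,r,s,t}, {q,r,s,t}, X }

Check:
Begin from { {}, {s}, {p,s}, {p,t}, {p,r,s}, X } (that is, 𝒜 plus ∅ and X).
Pass 1. New:
  {q,t}  = {p,r,s}ᶜ
  {p,s,t}  = {p,s} ∪ {p,t}
  {q,r,s}  = {p,t}ᶜ
  {q,r,t}  = {p,s}ᶜ
  {p,q,r,t}  = {s}ᶜ
  {p,r,s,t}  = {p,r,s} ∪ {p,t}
  — 12 sets.
Pass 2: +7 →
  {q}  = {p,r,s,t}ᶜ
  {q,r}  = {p,s,t}ᶜ
  {p,q,t}  = {q,t} ∪ {p,t}
  {q,s,t}  = {q,t} ∪ {s}
  {p,q,r,s}  = {q,r,s} ∪ {p,r,s}
  {p,q,s,t}  = {p,s,t} ∪ {q,t}
  {q,r,s,t}  = {q,t} ∪ {q,r,s}
  — 19 sets.
Pass 3. New:
  {p}  = {q,r,s,t}ᶜ
  {r}  = {p,q,s,t}ᶜ
  {t}  = {p,q,r,s}ᶜ
  {p,r}  = {q,s,t}ᶜ
  {q,s}  = {q} ∪ {s}
  {r,s}  = {p,q,t}ᶜ
  {p,q,s}  = {q} ∪ {p,s}
  — 26 sets.
Pass 4. New:
  {p,q}  = {q} ∪ {p}
  {r,t}  = {p,q,s}ᶜ
  {s,t}  = {t} ∪ {s}
  {p,q,r}  = {q} ∪ {p,r}
  {p,r,t}  = {q,s}ᶜ
  {r,s,t}  = {r,s} ∪ {t}
  — 32 sets.
Pass 5: closed — nothing new.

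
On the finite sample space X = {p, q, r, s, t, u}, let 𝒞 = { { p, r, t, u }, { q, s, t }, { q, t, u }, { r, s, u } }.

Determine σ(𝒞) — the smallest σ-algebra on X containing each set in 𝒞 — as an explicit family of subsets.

σ(𝒞) = { {}, { p }, { q }, { r }, { s }, { t }, { u }, { p, q }, { p, r }, { p, s }, { p, t }, { p, u }, { q, r }, { q, s }, { q, t }, { q, u }, { r, s }, { r, t }, { r, u }, { s, t }, { s, u }, { t, u }, { p, q, r }, { p, q, s }, { p, q, t }, { p, q, u }, { p, r, s }, { p, r, t }, { p, r, u }, { p, s, t }, { p, s, u }, { p, t, u }, { q, r, s }, { q, r, t }, { q, r, u }, { q, s, t }, { q, s, u }, { q, t, u }, { r, s, t }, { r, s, u }, { r, t, u }, { s, t, u }, { p, q, r, s }, { p, q, r, t }, { p, q, r, u }, { p, q, s, t }, { p, q, s, u }, { p, q, t, u }, { p, r, s, t }, { p, r, s, u }, { p, r, t, u }, { p, s, t, u }, { q, r, s, t }, { q, r, s, u }, { q, r, t, u }, { q, s, t, u }, { r, s, t, u }, { p, q, r, s, t }, { p, q, r, s, u }, { p, q, r, t, u }, { p, q, s, t, u }, { p, r, s, t, u }, { q, r, s, t, u }, X }

Derivation:
Take S₀ = 𝒞 ∪ {∅, X} = { {}, { q, s, t }, { q, t, u }, { r, s, u }, { p, r, t, u }, X }.
Step 1: 8 new —
  { q, s }  = ᶜ of { p, r, t, u }
  { p, q, t }  = ᶜ of { r, s, u }
  { p, r, s }  = ᶜ of { q, t, u }
  { p, r, u }  = ᶜ of { q, s, t }
  { q, s, t, u }  = { q, t, u } ∪ { q, s, t }
  { p, q, r, t, u }  = { p, r, t, u } ∪ { q, t, u }
  { p, r, s, t, u }  = { p, r, t, u } ∪ { r, s, u }
  { q, r, s, t, u }  = { r, s, u } ∪ { q, t, u }
  (now 14)
Step 2: 12 new —
  { p }  = ᶜ of { q, r, s, t, u }
  { q }  = ᶜ of { p, r, s, t, u }
  { s }  = ᶜ of { p, q, r, t, u }
  { p, r }  = ᶜ of { q, s, t, u }
  { p, q, r, s }  = { p, r, s } ∪ { q, s }
  { p, q, s, t }  = { p, q, t } ∪ { q, s }
  { p, q, t, u }  = { q, t, u } ∪ { p, q, t }
  { p, r, s, u }  = { p, r, u } ∪ { p, r, s }
  { q, r, s, u }  = { r, s, u } ∪ { q, s }
  { p, q, r, s, t }  = { p, q, t } ∪ { p, r, s }
  { p, q, r, s, u }  = { p, r, u } ∪ { q, s }
  { p, q, s, t, u }  = { p, q, t } ∪ { q, s, t, u }
  (now 26)
Step 3 (14 new):
  { r }  = ᶜ of { p, q, s, t, u }
  { t }  = ᶜ of { p, q, r, s, u }
  { u }  = ᶜ of { p, q, r, s, t }
  { p, q }  = { q } ∪ { p }
  { p, s }  = { s } ∪ { p }
  { p, t }  = ᶜ of { q, r, s, u }
  { q, t }  = ᶜ of { p, r, s, u }
  { r, s }  = ᶜ of { p, q, t, u }
  { r, u }  = ᶜ of { p, q, s, t }
  { t, u }  = ᶜ of { p, q, r, s }
  { p, q, r }  = { q } ∪ { p, r }
  { p, q, s }  = { q, s } ∪ { p }
  { p, q, r, t }  = { p, r } ∪ { p, q, t }
  { p, q, r, u }  = { p, r, u } ∪ { q }
  (now 40)
Step 4 adds 24:
  { p, u }  = { p } ∪ { u }
  { q, r }  = { q } ∪ { r }
  { q, u }  = { q } ∪ { u }
  { r, t }  = { r } ∪ { t }
  { s, t }  = ᶜ of { p, q, r, u }
  { s, u }  = ᶜ of { p, q, r, t }
  { p, q, u }  = { p, q } ∪ { u }
  { p, r, t }  = { p, r } ∪ { p, t }
  { p, s, t }  = { s } ∪ { p, t }
  { p, s, u }  = { p, s } ∪ { u }
  { p, t, u }  = { p } ∪ { t, u }
  { q, r, s }  = { r, s } ∪ { q }
  { q, r, t }  = { r } ∪ { q, t }
  { q, r, u }  = { q } ∪ { r, u }
  { q, s, u }  = { q, s } ∪ { u }
  { r, s, t }  = { r, s } ∪ { t }
  { r, t, u }  = ᶜ of { p, q, s }
  { s, t, u }  = ᶜ of { p, q, r }
  { p, q, s, u }  = { p, q, s } ∪ { u }
  { p, r, s, t }  = { r, s } ∪ { p, t }
  { p, s, t, u }  = { t, u } ∪ { p, s }
  { q, r, s, t }  = { r, s } ∪ { q, s, t }
  { q, r, t, u }  = ᶜ of { p, s }
  { r, s, t, u }  = ᶜ of { p, q }
  (now 64)
Step 5: stable.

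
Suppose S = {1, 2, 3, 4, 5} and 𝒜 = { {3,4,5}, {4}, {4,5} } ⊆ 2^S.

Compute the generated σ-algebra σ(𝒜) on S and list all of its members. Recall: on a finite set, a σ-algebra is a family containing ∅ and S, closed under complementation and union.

|σ(𝒜)| = 16.  σ(𝒜) = { {}, {3}, {4}, {5}, {1,2}, {3,4}, {3,5}, {4,5}, {1,2,3}, {1,2,4}, {1,2,5}, {3,4,5}, {1,2,3,4}, {1,2,3,5}, {1,2,4,5}, S }

Derivation:
Take S₀ = 𝒜 ∪ {∅, S} = { {}, {4}, {4,5}, {3,4,5}, S }.
Round 1: +3 →
  {1,2}  = complement {3,4,5}
  {1,2,3}  = complement {4,5}
  {1,2,3,5}  = complement {4}
  (now 8)
Round 2: 3 new —
  {1,2,4}  = {4} ∪ {1,2}
  {1,2,3,4}  = {4} ∪ {1,2,3}
  {1,2,4,5}  = {4,5} ∪ {1,2}
  (now 11)
Round 3: 3 new —
  {3}  = complement {1,2,4,5}
  {5}  = complement {1,2,3,4}
  {3,5}  = complement {1,2,4}
  (now 14)
Round 4: 2 new —
  {3,4}  = {3} ∪ {4}
  {1,2,5}  = {1,2} ∪ {5}
  (now 16)
After Round 5 the family is unchanged; done.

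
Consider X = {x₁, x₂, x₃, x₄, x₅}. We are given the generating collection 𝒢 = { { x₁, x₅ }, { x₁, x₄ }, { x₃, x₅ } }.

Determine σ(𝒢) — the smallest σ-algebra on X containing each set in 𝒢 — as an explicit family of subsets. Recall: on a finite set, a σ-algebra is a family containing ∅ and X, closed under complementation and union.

Answer: σ(𝒢) = { ∅, { x₁ }, { x₂ }, { x₃ }, { x₄ }, { x₅ }, { x₁, x₂ }, { x₁, x₃ }, { x₁, x₄ }, { x₁, x₅ }, { x₂, x₃ }, { x₂, x₄ }, { x₂, x₅ }, { x₃, x₄ }, { x₃, x₅ }, { x₄, x₅ }, { x₁, x₂, x₃ }, { x₁, x₂, x₄ }, { x₁, x₂, x₅ }, { x₁, x₃, x₄ }, { x₁, x₃, x₅ }, { x₁, x₄, x₅ }, { x₂, x₃, x₄ }, { x₂, x₃, x₅ }, { x₂, x₄, x₅ }, { x₃, x₄, x₅ }, { x₁, x₂, x₃, x₄ }, { x₁, x₂, x₃, x₅ }, { x₁, x₂, x₄, x₅ }, { x₁, x₃, x₄, x₅ }, { x₂, x₃, x₄, x₅ }, X }

Check:
Seed the family with 𝒢 together with ∅ and X: { ∅, { x₁, x₄ }, { x₁, x₅ }, { x₃, x₅ }, X }.
Iteration 1: +6 →
  { x₁, x₂, x₄ }  = { x₃, x₅ }ᶜ
  { x₁, x₃, x₅ }  = { x₁, x₅ } ∪ { x₃, x₅ }
  { x₁, x₄, x₅ }  = { x₁, x₄ } ∪ { x₁, x₅ }
  { x₂, x₃, x₄ }  = { x₁, x₅ }ᶜ
  { x₂, x₃, x₅ }  = { x₁, x₄ }ᶜ
  { x₁, x₃, x₄, x₅ }  = { x₁, x₄ } ∪ { x₃, x₅ }
  — 11 sets.
Iteration 2 adds 7:
  { x₂ }  = { x₁, x₃, x₄, x₅ }ᶜ
  { x₂, x₃ }  = { x₁, x₄, x₅ }ᶜ
  { x₂, x₄ }  = { x₁, x₃, x₅ }ᶜ
  { x₁, x₂, x₃, x₄ }  = { x₂, x₃, x₄ } ∪ { x₁, x₂, x₄ }
  { x₁, x₂, x₃, x₅ }  = { x₁, x₃, x₅ } ∪ { x₂, x₃, x₅ }
  { x₁, x₂, x₄, x₅ }  = { x₁, x₄, x₅ } ∪ { x₁, x₂, x₄ }
  { x₂, x₃, x₄, x₅ }  = { x₂, x₃, x₄ } ∪ { x₂, x₃, x₅ }
  — 18 sets.
Iteration 3: 5 new —
  { x₁ }  = { x₂, x₃, x₄, x₅ }ᶜ
  { x₃ }  = { x₁, x₂, x₄, x₅ }ᶜ
  { x₄ }  = { x₁, x₂, x₃, x₅ }ᶜ
  { x₅ }  = { x₁, x₂, x₃, x₄ }ᶜ
  { x₁, x₂, x₅ }  = { x₁, x₅ } ∪ { x₂ }
  — 23 sets.
Iteration 4: +9 →
  { x₁, x₂ }  = { x₂ } ∪ { x₁ }
  { x₁, x₃ }  = { x₃ } ∪ { x₁ }
  { x₂, x₅ }  = { x₂ } ∪ { x₅ }
  { x₃, x₄ }  = { x₁, x₂, x₅ }ᶜ
  { x₄, x₅ }  = { x₅ } ∪ { x₄ }
  { x₁, x₂, x₃ }  = { x₂, x₃ } ∪ { x₁ }
  { x₁, x₃, x₄ }  = { x₃ } ∪ { x₁, x₄ }
  { x₂, x₄, x₅ }  = { x₅ } ∪ { x₂, x₄ }
  { x₃, x₄, x₅ }  = { x₄ } ∪ { x₃, x₅ }
  — 32 sets.
Iteration 5 adds nothing — fixpoint reached.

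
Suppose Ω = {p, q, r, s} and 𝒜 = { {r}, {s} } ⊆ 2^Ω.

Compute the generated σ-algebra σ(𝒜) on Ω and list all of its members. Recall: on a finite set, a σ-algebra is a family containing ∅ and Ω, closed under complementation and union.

σ(𝒜) = { {}, {r}, {s}, {p, q}, {r, s}, {p, q, r}, {p, q, s}, Ω }

Trace:
Seed the family with 𝒜 together with ∅ and Ω: { {}, {r}, {s}, Ω }.
Pass 1. New:
  {r, s}  = {r} ∪ {s}
  {p, q, r}  = Ω∖{s}
  {p, q, s}  = Ω∖{r}
  |family| = 7
Pass 2: +1 →
  {p, q}  = Ω∖{r, s}
  |family| = 8
After Pass 3 the family is unchanged; done.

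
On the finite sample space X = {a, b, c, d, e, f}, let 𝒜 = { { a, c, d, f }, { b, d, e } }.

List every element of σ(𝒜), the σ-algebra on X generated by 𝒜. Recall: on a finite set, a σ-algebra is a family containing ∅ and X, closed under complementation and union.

Initial family (4 sets): { {  }, { b, d, e }, { a, c, d, f }, X }.
Round 1: +2 →
  { b, e }  = X∖{ a, c, d, f }
  { a, c, f }  = X∖{ b, d, e }
Round 2 (1 new):
  { a, b, c, e, f }  = { b, e } ∪ { a, c, f }
Round 3 (1 new):
  { d }  = X∖{ a, b, c, e, f }
Round 4: closed — nothing new.

Therefore σ(𝒜) = { {  }, { d }, { b, e }, { a, c, f }, { b, d, e }, { a, c, d, f }, { a, b, c, e, f }, X } (|σ(𝒜)| = 8).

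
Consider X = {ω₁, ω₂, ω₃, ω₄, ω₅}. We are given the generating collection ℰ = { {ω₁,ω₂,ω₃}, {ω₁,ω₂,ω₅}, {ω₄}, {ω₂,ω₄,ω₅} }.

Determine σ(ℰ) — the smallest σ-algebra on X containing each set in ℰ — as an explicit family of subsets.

Answer: σ(ℰ) = { {}, {ω₁}, {ω₂}, {ω₃}, {ω₄}, {ω₅}, {ω₁,ω₂}, {ω₁,ω₃}, {ω₁,ω₄}, {ω₁,ω₅}, {ω₂,ω₃}, {ω₂,ω₄}, {ω₂,ω₅}, {ω₃,ω₄}, {ω₃,ω₅}, {ω₄,ω₅}, {ω₁,ω₂,ω₃}, {ω₁,ω₂,ω₄}, {ω₁,ω₂,ω₅}, {ω₁,ω₃,ω₄}, {ω₁,ω₃,ω₅}, {ω₁,ω₄,ω₅}, {ω₂,ω₃,ω₄}, {ω₂,ω₃,ω₅}, {ω₂,ω₄,ω₅}, {ω₃,ω₄,ω₅}, {ω₁,ω₂,ω₃,ω₄}, {ω₁,ω₂,ω₃,ω₅}, {ω₁,ω₂,ω₄,ω₅}, {ω₁,ω₃,ω₄,ω₅}, {ω₂,ω₃,ω₄,ω₅}, X }

Check:
Begin from { {}, {ω₄}, {ω₁,ω₂,ω₃}, {ω₁,ω₂,ω₅}, {ω₂,ω₄,ω₅}, X } (that is, ℰ plus ∅ and X).
Step 1. New:
  {ω₁,ω₃}  = {ω₂,ω₄,ω₅}ᶜ
  {ω₃,ω₄}  = {ω₁,ω₂,ω₅}ᶜ
  {ω₄,ω₅}  = {ω₁,ω₂,ω₃}ᶜ
  {ω₁,ω₂,ω₃,ω₄}  = {ω₁,ω₂,ω₃} ∪ {ω₄}
  {ω₁,ω₂,ω₃,ω₅}  = {ω₄}ᶜ
  {ω₁,ω₂,ω₄,ω₅}  = {ω₁,ω₂,ω₅} ∪ {ω₄}
  (now 12)
Step 2. New:
  {ω₃}  = {ω₁,ω₂,ω₄,ω₅}ᶜ
  {ω₅}  = {ω₁,ω₂,ω₃,ω₄}ᶜ
  {ω₁,ω₃,ω₄}  = {ω₃,ω₄} ∪ {ω₁,ω₃}
  {ω₃,ω₄,ω₅}  = {ω₃,ω₄} ∪ {ω₄,ω₅}
  {ω₁,ω₃,ω₄,ω₅}  = {ω₄,ω₅} ∪ {ω₁,ω₃}
  {ω₂,ω₃,ω₄,ω₅}  = {ω₃,ω₄} ∪ {ω₂,ω₄,ω₅}
  (now 18)
Step 3 adds 6:
  {ω₁}  = {ω₂,ω₃,ω₄,ω₅}ᶜ
  {ω₂}  = {ω₁,ω₃,ω₄,ω₅}ᶜ
  {ω₁,ω₂}  = {ω₃,ω₄,ω₅}ᶜ
  {ω₂,ω₅}  = {ω₁,ω₃,ω₄}ᶜ
  {ω₃,ω₅}  = {ω₃} ∪ {ω₅}
  {ω₁,ω₃,ω₅}  = {ω₁,ω₃} ∪ {ω₅}
  (now 24)
Step 4: 8 new —
  {ω₁,ω₄}  = {ω₄} ∪ {ω₁}
  {ω₁,ω₅}  = {ω₅} ∪ {ω₁}
  {ω₂,ω₃}  = {ω₂} ∪ {ω₃}
  {ω₂,ω₄}  = {ω₁,ω₃,ω₅}ᶜ
  {ω₁,ω₂,ω₄}  = {ω₃,ω₅}ᶜ
  {ω₁,ω₄,ω₅}  = {ω₄,ω₅} ∪ {ω₁}
  {ω₂,ω₃,ω₄}  = {ω₃,ω₄} ∪ {ω₂}
  {ω₂,ω₃,ω₅}  = {ω₂,ω₅} ∪ {ω₃}
  (now 32)
Step 5 adds nothing — fixpoint reached.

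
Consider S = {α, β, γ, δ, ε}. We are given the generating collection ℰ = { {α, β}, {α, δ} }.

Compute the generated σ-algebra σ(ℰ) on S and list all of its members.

σ(ℰ) = { {}, {α}, {β}, {δ}, {α, β}, {α, δ}, {β, δ}, {γ, ε}, {α, β, δ}, {α, γ, ε}, {β, γ, ε}, {γ, δ, ε}, {α, β, γ, ε}, {α, γ, δ, ε}, {β, γ, δ, ε}, S }

Derivation:
Take S₀ = ℰ ∪ {∅, S} = { {}, {α, β}, {α, δ}, S }.
Step 1 adds 3:
  {α, β, δ}  = {α, β} ∪ {α, δ}
  {β, γ, ε}  = S∖{α, δ}
  {γ, δ, ε}  = S∖{α, β}
  [7 total]
Step 2 (4 new):
  {γ, ε}  = S∖{α, β, δ}
  {α, β, γ, ε}  = {β, γ, ε} ∪ {α, β}
  {α, γ, δ, ε}  = {γ, δ, ε} ∪ {α, δ}
  {β, γ, δ, ε}  = {γ, δ, ε} ∪ {β, γ, ε}
  [11 total]
Step 3: +3 →
  {α}  = S∖{β, γ, δ, ε}
  {β}  = S∖{α, γ, δ, ε}
  {δ}  = S∖{α, β, γ, ε}
  [14 total]
Step 4 adds 2:
  {β, δ}  = {δ} ∪ {β}
  {α, γ, ε}  = {γ, ε} ∪ {α}
  [16 total]
Step 5: already closed under ᶜ and ∪.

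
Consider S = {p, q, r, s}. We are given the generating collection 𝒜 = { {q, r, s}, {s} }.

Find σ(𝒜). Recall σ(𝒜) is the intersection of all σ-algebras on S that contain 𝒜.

Begin from { ∅, {s}, {q, r, s}, S } (that is, 𝒜 plus ∅ and S).
Step 1. New:
  {p}  = {q, r, s}ᶜ
  {p, q, r}  = {s}ᶜ
  (now 6)
Step 2. New:
  {p, s}  = {s} ∪ {p}
  (now 7)
Step 3 (1 new):
  {q, r}  = {p, s}ᶜ
  (now 8)
Step 4: stable.

|σ(𝒜)| = 8.  σ(𝒜) = { ∅, {p}, {s}, {p, s}, {q, r}, {p, q, r}, {q, r, s}, S }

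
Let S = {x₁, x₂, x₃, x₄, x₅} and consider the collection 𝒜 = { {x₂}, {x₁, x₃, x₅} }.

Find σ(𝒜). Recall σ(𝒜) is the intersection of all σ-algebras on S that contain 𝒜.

|σ(𝒜)| = 8.  σ(𝒜) = { ∅, {x₂}, {x₄}, {x₂, x₄}, {x₁, x₃, x₅}, {x₁, x₂, x₃, x₅}, {x₁, x₃, x₄, x₅}, S }

Check:
Seed the family with 𝒜 together with ∅ and S: { ∅, {x₂}, {x₁, x₃, x₅}, S }.
Iteration 1 (3 new):
  {x₂, x₄}  = complement {x₁, x₃, x₅}
  {x₁, x₂, x₃, x₅}  = {x₁, x₃, x₅} ∪ {x₂}
  {x₁, x₃, x₄, x₅}  = complement {x₂}
  |family| = 7
Iteration 2: +1 →
  {x₄}  = complement {x₁, x₂, x₃, x₅}
  |family| = 8
Iteration 3: stable.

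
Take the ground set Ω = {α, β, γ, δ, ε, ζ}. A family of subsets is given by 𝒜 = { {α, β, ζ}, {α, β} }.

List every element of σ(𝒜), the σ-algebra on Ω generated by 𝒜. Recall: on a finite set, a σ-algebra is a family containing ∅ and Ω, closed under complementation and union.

Begin from { ∅, {α, β}, {α, β, ζ}, Ω } (that is, 𝒜 plus ∅ and Ω).
Round 1 adds 2:
  {γ, δ, ε}  = Ω∖{α, β, ζ}
  {γ, δ, ε, ζ}  = Ω∖{α, β}
Round 2 (1 new):
  {α, β, γ, δ, ε}  = {γ, δ, ε} ∪ {α, β}
Round 3 (1 new):
  {ζ}  = Ω∖{α, β, γ, δ, ε}
Round 4 adds nothing — fixpoint reached.

Therefore σ(𝒜) = { ∅, {ζ}, {α, β}, {α, β, ζ}, {γ, δ, ε}, {γ, δ, ε, ζ}, {α, β, γ, δ, ε}, Ω } (|σ(𝒜)| = 8).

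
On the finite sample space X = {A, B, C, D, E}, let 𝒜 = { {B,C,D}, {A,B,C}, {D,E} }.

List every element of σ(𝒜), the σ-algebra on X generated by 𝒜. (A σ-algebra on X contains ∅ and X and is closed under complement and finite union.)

|σ(𝒜)| = 16.  σ(𝒜) = { {}, {A}, {D}, {E}, {A,D}, {A,E}, {B,C}, {D,E}, {A,B,C}, {A,D,E}, {B,C,D}, {B,C,E}, {A,B,C,D}, {A,B,C,E}, {B,C,D,E}, X }

Derivation:
Begin from { {}, {D,E}, {A,B,C}, {B,C,D}, X } (that is, 𝒜 plus ∅ and X).
Step 1 (3 new):
  {A,E}  = {B,C,D}ᶜ
  {A,B,C,D}  = {A,B,C} ∪ {B,C,D}
  {B,C,D,E}  = {D,E} ∪ {B,C,D}
  — 8 sets.
Step 2: 4 new —
  {A}  = {B,C,D,E}ᶜ
  {E}  = {A,B,C,D}ᶜ
  {A,D,E}  = {D,E} ∪ {A,E}
  {A,B,C,E}  = {A,B,C} ∪ {A,E}
  — 12 sets.
Step 3. New:
  {D}  = {A,B,C,E}ᶜ
  {B,C}  = {A,D,E}ᶜ
  — 14 sets.
Step 4: 2 new —
  {A,D}  = {D} ∪ {A}
  {B,C,E}  = {B,C} ∪ {E}
  — 16 sets.
Step 5: stable.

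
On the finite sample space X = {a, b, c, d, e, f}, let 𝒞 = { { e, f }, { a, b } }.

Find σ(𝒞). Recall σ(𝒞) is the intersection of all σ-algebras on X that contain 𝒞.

Answer: σ(𝒞) = { {}, { a, b }, { c, d }, { e, f }, { a, b, c, d }, { a, b, e, f }, { c, d, e, f }, X }

Derivation:
Seed the family with 𝒞 together with ∅ and X: { {}, { a, b }, { e, f }, X }.
Round 1 adds 3:
  { a, b, c, d }  = ᶜ of { e, f }
  { a, b, e, f }  = { a, b } ∪ { e, f }
  { c, d, e, f }  = ᶜ of { a, b }
  |family| = 7
Round 2: 1 new —
  { c, d }  = ᶜ of { a, b, e, f }
  |family| = 8
After Round 3 the family is unchanged; done.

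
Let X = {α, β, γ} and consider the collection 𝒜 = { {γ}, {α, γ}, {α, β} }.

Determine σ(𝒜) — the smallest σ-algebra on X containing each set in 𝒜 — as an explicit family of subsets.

Initial family (5 sets): { {}, {γ}, {α, β}, {α, γ}, X }.
Pass 1: 1 new —
  {β}  = X∖{α, γ}
  (now 6)
Pass 2 adds 1:
  {β, γ}  = {γ} ∪ {β}
  (now 7)
Pass 3 adds 1:
  {α}  = X∖{β, γ}
  (now 8)
Pass 4: stable.

Hence σ(𝒜) has 8 members: { {}, {α}, {β}, {γ}, {α, β}, {α, γ}, {β, γ}, X }.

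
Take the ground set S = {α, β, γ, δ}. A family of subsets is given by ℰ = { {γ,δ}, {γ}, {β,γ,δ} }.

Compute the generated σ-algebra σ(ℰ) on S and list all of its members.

Start: ℰ ∪ {∅, S} = { {}, {γ}, {γ,δ}, {β,γ,δ}, S }.
Step 1: 3 new —
  {α}  = complement {β,γ,δ}
  {α,β}  = complement {γ,δ}
  {α,β,δ}  = complement {γ}
Step 2 adds 3:
  {α,γ}  = {γ} ∪ {α}
  {α,β,γ}  = {γ} ∪ {α,β}
  {α,γ,δ}  = {γ,δ} ∪ {α}
Step 3: 3 new —
  {β}  = complement {α,γ,δ}
  {δ}  = complement {α,β,γ}
  {β,δ}  = complement {α,γ}
Step 4 (2 new):
  {α,δ}  = {δ} ∪ {α}
  {β,γ}  = {γ} ∪ {β}
Step 5: closed — nothing new.

Hence σ(ℰ) has 16 members: { {}, {α}, {β}, {γ}, {δ}, {α,β}, {α,γ}, {α,δ}, {β,γ}, {β,δ}, {γ,δ}, {α,β,γ}, {α,β,δ}, {α,γ,δ}, {β,γ,δ}, S }.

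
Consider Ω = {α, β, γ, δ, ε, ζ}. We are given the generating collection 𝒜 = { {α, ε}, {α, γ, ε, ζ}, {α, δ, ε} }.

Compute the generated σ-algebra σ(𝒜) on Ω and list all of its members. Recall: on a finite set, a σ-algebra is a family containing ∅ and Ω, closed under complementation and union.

Initial family (5 sets): { ∅, {α, ε}, {α, δ, ε}, {α, γ, ε, ζ}, Ω }.
Pass 1: +4 →
  {β, δ}  = complement {α, γ, ε, ζ}
  {β, γ, ζ}  = complement {α, δ, ε}
  {β, γ, δ, ζ}  = complement {α, ε}
  {α, γ, δ, ε, ζ}  = {α, δ, ε} ∪ {α, γ, ε, ζ}
  [9 total]
Pass 2: +3 →
  {β}  = complement {α, γ, δ, ε, ζ}
  {α, β, δ, ε}  = {α, δ, ε} ∪ {β, δ}
  {α, β, γ, ε, ζ}  = {α, γ, ε, ζ} ∪ {β, γ, ζ}
  [12 total]
Pass 3 (3 new):
  {δ}  = complement {α, β, γ, ε, ζ}
  {γ, ζ}  = complement {α, β, δ, ε}
  {α, β, ε}  = {α, ε} ∪ {β}
  [15 total]
Pass 4 (1 new):
  {γ, δ, ζ}  = complement {α, β, ε}
  [16 total]
Pass 5: stable.

σ(𝒜) = { ∅, {β}, {δ}, {α, ε}, {β, δ}, {γ, ζ}, {α, β, ε}, {α, δ, ε}, {β, γ, ζ}, {γ, δ, ζ}, {α, β, δ, ε}, {α, γ, ε, ζ}, {β, γ, δ, ζ}, {α, β, γ, ε, ζ}, {α, γ, δ, ε, ζ}, Ω }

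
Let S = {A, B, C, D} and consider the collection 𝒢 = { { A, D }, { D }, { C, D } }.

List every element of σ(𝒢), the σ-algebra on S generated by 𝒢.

σ(𝒢) (16 sets): { ∅, { A }, { B }, { C }, { D }, { A, B }, { A, C }, { A, D }, { B, C }, { B, D }, { C, D }, { A, B, C }, { A, B, D }, { A, C, D }, { B, C, D }, S }

Check:
Initial family (5 sets): { ∅, { D }, { A, D }, { C, D }, S }.
Step 1 (4 new):
  { A, B }  = { C, D }ᶜ
  { B, C }  = { A, D }ᶜ
  { A, B, C }  = { D }ᶜ
  { A, C, D }  = { C, D } ∪ { A, D }
  (now 9)
Step 2. New:
  { B }  = { A, C, D }ᶜ
  { A, B, D }  = { A, B } ∪ { A, D }
  { B, C, D }  = { C, D } ∪ { B, C }
  (now 12)
Step 3 adds 3:
  { A }  = { B, C, D }ᶜ
  { C }  = { A, B, D }ᶜ
  { B, D }  = { D } ∪ { B }
  (now 15)
Step 4 adds 1:
  { A, C }  = { B, D }ᶜ
  (now 16)
Step 5: stable.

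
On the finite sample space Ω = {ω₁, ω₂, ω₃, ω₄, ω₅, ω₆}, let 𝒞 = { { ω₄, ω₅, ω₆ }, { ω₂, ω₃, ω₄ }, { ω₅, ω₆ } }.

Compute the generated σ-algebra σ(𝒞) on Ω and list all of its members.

Initial family (5 sets): { {  }, { ω₅, ω₆ }, { ω₂, ω₃, ω₄ }, { ω₄, ω₅, ω₆ }, Ω }.
Step 1: 4 new —
  { ω₁, ω₂, ω₃ }  = complement { ω₄, ω₅, ω₆ }
  { ω₁, ω₅, ω₆ }  = complement { ω₂, ω₃, ω₄ }
  { ω₁, ω₂, ω₃, ω₄ }  = complement { ω₅, ω₆ }
  { ω₂, ω₃, ω₄, ω₅, ω₆ }  = { ω₂, ω₃, ω₄ } ∪ { ω₅, ω₆ }
  |family| = 9
Step 2 (3 new):
  { ω₁ }  = complement { ω₂, ω₃, ω₄, ω₅, ω₆ }
  { ω₁, ω₄, ω₅, ω₆ }  = { ω₁, ω₅, ω₆ } ∪ { ω₄, ω₅, ω₆ }
  { ω₁, ω₂, ω₃, ω₅, ω₆ }  = { ω₁, ω₂, ω₃ } ∪ { ω₅, ω₆ }
  |family| = 12
Step 3: 2 new —
  { ω₄ }  = complement { ω₁, ω₂, ω₃, ω₅, ω₆ }
  { ω₂, ω₃ }  = complement { ω₁, ω₄, ω₅, ω₆ }
  |family| = 14
Step 4. New:
  { ω₁, ω₄ }  = { ω₄ } ∪ { ω₁ }
  { ω₂, ω₃, ω₅, ω₆ }  = { ω₂, ω₃ } ∪ { ω₅, ω₆ }
  |family| = 16
Step 5: no new sets; the family is a σ-algebra.

Hence σ(𝒞) has 16 members: { {  }, { ω₁ }, { ω₄ }, { ω₁, ω₄ }, { ω₂, ω₃ }, { ω₅, ω₆ }, { ω₁, ω₂, ω₃ }, { ω₁, ω₅, ω₆ }, { ω₂, ω₃, ω₄ }, { ω₄, ω₅, ω₆ }, { ω₁, ω₂, ω₃, ω₄ }, { ω₁, ω₄, ω₅, ω₆ }, { ω₂, ω₃, ω₅, ω₆ }, { ω₁, ω₂, ω₃, ω₅, ω₆ }, { ω₂, ω₃, ω₄, ω₅, ω₆ }, Ω }.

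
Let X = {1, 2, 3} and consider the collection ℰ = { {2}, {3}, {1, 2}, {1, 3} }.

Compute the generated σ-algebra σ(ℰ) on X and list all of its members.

|σ(ℰ)| = 8.  σ(ℰ) = { ∅, {1}, {2}, {3}, {1, 2}, {1, 3}, {2, 3}, X }

Check:
Take S₀ = ℰ ∪ {∅, X} = { ∅, {2}, {3}, {1, 2}, {1, 3}, X }.
Round 1: 1 new —
  {2, 3}  = {3} ∪ {2}
  (now 7)
Round 2. New:
  {1}  = ᶜ of {2, 3}
  (now 8)
Round 3: stable.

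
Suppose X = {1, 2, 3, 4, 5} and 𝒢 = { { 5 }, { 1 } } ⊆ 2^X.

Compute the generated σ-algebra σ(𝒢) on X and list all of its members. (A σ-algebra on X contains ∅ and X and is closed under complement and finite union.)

Begin from { ∅, { 1 }, { 5 }, X } (that is, 𝒢 plus ∅ and X).
Round 1: 3 new —
  { 1, 5 }  = { 1 } ∪ { 5 }
  { 1, 2, 3, 4 }  = ᶜ of { 5 }
  { 2, 3, 4, 5 }  = ᶜ of { 1 }
  — 7 sets.
Round 2: 1 new —
  { 2, 3, 4 }  = ᶜ of { 1, 5 }
  — 8 sets.
Round 3: no new sets; the family is a σ-algebra.

σ(𝒢) = { ∅, { 1 }, { 5 }, { 1, 5 }, { 2, 3, 4 }, { 1, 2, 3, 4 }, { 2, 3, 4, 5 }, X }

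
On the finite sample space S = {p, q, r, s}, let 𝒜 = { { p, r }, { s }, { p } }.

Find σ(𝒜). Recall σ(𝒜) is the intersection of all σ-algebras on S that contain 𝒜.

Answer: σ(𝒜) = { ∅, { p }, { q }, { r }, { s }, { p, q }, { p, r }, { p, s }, { q, r }, { q, s }, { r, s }, { p, q, r }, { p, q, s }, { p, r, s }, { q, r, s }, S }

Derivation:
Seed the family with 𝒜 together with ∅ and S: { ∅, { p }, { s }, { p, r }, S }.
Iteration 1: +5 →
  { p, s }  = { s } ∪ { p }
  { q, s }  = ᶜ of { p, r }
  { p, q, r }  = ᶜ of { s }
  { p, r, s }  = { p, r } ∪ { s }
  { q, r, s }  = ᶜ of { p }
  (now 10)
Iteration 2: 3 new —
  { q }  = ᶜ of { p, r, s }
  { q, r }  = ᶜ of { p, s }
  { p, q, s }  = { p, s } ∪ { q, s }
  (now 13)
Iteration 3 adds 2:
  { r }  = ᶜ of { p, q, s }
  { p, q }  = { q } ∪ { p }
  (now 15)
Iteration 4. New:
  { r, s }  = ᶜ of { p, q }
  (now 16)
After Iteration 5 the family is unchanged; done.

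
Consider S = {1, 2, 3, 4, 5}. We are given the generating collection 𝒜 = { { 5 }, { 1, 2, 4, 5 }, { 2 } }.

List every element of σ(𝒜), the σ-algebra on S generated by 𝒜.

σ(𝒜) (16 sets): { ∅, { 2 }, { 3 }, { 5 }, { 1, 4 }, { 2, 3 }, { 2, 5 }, { 3, 5 }, { 1, 2, 4 }, { 1, 3, 4 }, { 1, 4, 5 }, { 2, 3, 5 }, { 1, 2, 3, 4 }, { 1, 2, 4, 5 }, { 1, 3, 4, 5 }, S }

Working:
Start: 𝒜 ∪ {∅, S} = { ∅, { 2 }, { 5 }, { 1, 2, 4, 5 }, S }.
Pass 1 (4 new):
  { 3 }  = complement { 1, 2, 4, 5 }
  { 2, 5 }  = { 2 } ∪ { 5 }
  { 1, 2, 3, 4 }  = complement { 5 }
  { 1, 3, 4, 5 }  = complement { 2 }
  (now 9)
Pass 2 (4 new):
  { 2, 3 }  = { 2 } ∪ { 3 }
  { 3, 5 }  = { 5 } ∪ { 3 }
  { 1, 3, 4 }  = complement { 2, 5 }
  { 2, 3, 5 }  = { 2, 5 } ∪ { 3 }
  (now 13)
Pass 3 adds 3:
  { 1, 4 }  = complement { 2, 3, 5 }
  { 1, 2, 4 }  = complement { 3, 5 }
  { 1, 4, 5 }  = complement { 2, 3 }
  (now 16)
Pass 4: closed — nothing new.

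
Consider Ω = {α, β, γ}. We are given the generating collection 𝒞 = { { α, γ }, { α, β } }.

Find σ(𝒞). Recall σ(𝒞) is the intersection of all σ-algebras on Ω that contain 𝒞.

Begin from { {}, { α, β }, { α, γ }, Ω } (that is, 𝒞 plus ∅ and Ω).
Round 1 adds 2:
  { β }  = { α, γ }ᶜ
  { γ }  = { α, β }ᶜ
  — 6 sets.
Round 2 (1 new):
  { β, γ }  = { γ } ∪ { β }
  — 7 sets.
Round 3. New:
  { α }  = { β, γ }ᶜ
  — 8 sets.
Round 4: closed — nothing new.

σ(𝒞) = { {}, { α }, { β }, { γ }, { α, β }, { α, γ }, { β, γ }, Ω }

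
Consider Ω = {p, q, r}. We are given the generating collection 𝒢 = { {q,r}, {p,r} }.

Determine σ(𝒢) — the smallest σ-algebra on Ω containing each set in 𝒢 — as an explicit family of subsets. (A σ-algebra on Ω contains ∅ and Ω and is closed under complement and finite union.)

σ(𝒢) = { {}, {p}, {q}, {r}, {p,q}, {p,r}, {q,r}, Ω }

Check:
Take S₀ = 𝒢 ∪ {∅, Ω} = { {}, {p,r}, {q,r}, Ω }.
Step 1. New:
  {p}  = ᶜ of {q,r}
  {q}  = ᶜ of {p,r}
Step 2: +1 →
  {p,q}  = {q} ∪ {p}
Step 3. New:
  {r}  = ᶜ of {p,q}
Step 4: no new sets; the family is a σ-algebra.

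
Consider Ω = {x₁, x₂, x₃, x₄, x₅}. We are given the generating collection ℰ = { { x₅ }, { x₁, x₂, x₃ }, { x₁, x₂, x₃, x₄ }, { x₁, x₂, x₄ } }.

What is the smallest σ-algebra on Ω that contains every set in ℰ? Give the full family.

Answer: σ(ℰ) = { {}, { x₃ }, { x₄ }, { x₅ }, { x₁, x₂ }, { x₃, x₄ }, { x₃, x₅ }, { x₄, x₅ }, { x₁, x₂, x₃ }, { x₁, x₂, x₄ }, { x₁, x₂, x₅ }, { x₃, x₄, x₅ }, { x₁, x₂, x₃, x₄ }, { x₁, x₂, x₃, x₅ }, { x₁, x₂, x₄, x₅ }, Ω }

Working:
Seed the family with ℰ together with ∅ and Ω: { {}, { x₅ }, { x₁, x₂, x₃ }, { x₁, x₂, x₄ }, { x₁, x₂, x₃, x₄ }, Ω }.
Step 1: +4 →
  { x₃, x₅ }  = { x₁, x₂, x₄ }ᶜ
  { x₄, x₅ }  = { x₁, x₂, x₃ }ᶜ
  { x₁, x₂, x₃, x₅ }  = { x₁, x₂, x₃ } ∪ { x₅ }
  { x₁, x₂, x₄, x₅ }  = { x₁, x₂, x₄ } ∪ { x₅ }
  (now 10)
Step 2. New:
  { x₃ }  = { x₁, x₂, x₄, x₅ }ᶜ
  { x₄ }  = { x₁, x₂, x₃, x₅ }ᶜ
  { x₃, x₄, x₅ }  = { x₄, x₅ } ∪ { x₃, x₅ }
  (now 13)
Step 3 (2 new):
  { x₁, x₂ }  = { x₃, x₄, x₅ }ᶜ
  { x₃, x₄ }  = { x₃ } ∪ { x₄ }
  (now 15)
Step 4 (1 new):
  { x₁, x₂, x₅ }  = { x₃, x₄ }ᶜ
  (now 16)
Step 5: closed — nothing new.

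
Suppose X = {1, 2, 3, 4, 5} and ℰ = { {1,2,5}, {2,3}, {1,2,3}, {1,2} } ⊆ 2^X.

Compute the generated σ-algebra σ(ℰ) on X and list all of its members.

σ(ℰ) (32 sets): { {}, {1}, {2}, {3}, {4}, {5}, {1,2}, {1,3}, {1,4}, {1,5}, {2,3}, {2,4}, {2,5}, {3,4}, {3,5}, {4,5}, {1,2,3}, {1,2,4}, {1,2,5}, {1,3,4}, {1,3,5}, {1,4,5}, {2,3,4}, {2,3,5}, {2,4,5}, {3,4,5}, {1,2,3,4}, {1,2,3,5}, {1,2,4,5}, {1,3,4,5}, {2,3,4,5}, X }

Derivation:
Take S₀ = ℰ ∪ {∅, X} = { {}, {1,2}, {2,3}, {1,2,3}, {1,2,5}, X }.
Step 1. New:
  {3,4}  = ᶜ of {1,2,5}
  {4,5}  = ᶜ of {1,2,3}
  {1,4,5}  = ᶜ of {2,3}
  {3,4,5}  = ᶜ of {1,2}
  {1,2,3,5}  = {1,2,5} ∪ {1,2,3}
  |family| = 11
Step 2 (6 new):
  {4}  = ᶜ of {1,2,3,5}
  {2,3,4}  = {3,4} ∪ {2,3}
  {1,2,3,4}  = {3,4} ∪ {1,2,3}
  {1,2,4,5}  = {1,4,5} ∪ {1,2}
  {1,3,4,5}  = {1,4,5} ∪ {3,4,5}
  {2,3,4,5}  = {3,4,5} ∪ {2,3}
  |family| = 17
Step 3: 6 new —
  {1}  = ᶜ of {2,3,4,5}
  {2}  = ᶜ of {1,3,4,5}
  {3}  = ᶜ of {1,2,4,5}
  {5}  = ᶜ of {1,2,3,4}
  {1,5}  = ᶜ of {2,3,4}
  {1,2,4}  = {1,2} ∪ {4}
  |family| = 23
Step 4: +9 →
  {1,3}  = {3} ∪ {1}
  {1,4}  = {4} ∪ {1}
  {2,4}  = {2} ∪ {4}
  {2,5}  = {2} ∪ {5}
  {3,5}  = ᶜ of {1,2,4}
  {1,3,4}  = {3,4} ∪ {1}
  {1,3,5}  = {3} ∪ {1,5}
  {2,3,5}  = {5} ∪ {2,3}
  {2,4,5}  = {2} ∪ {4,5}
  |family| = 32
Step 5: closed — nothing new.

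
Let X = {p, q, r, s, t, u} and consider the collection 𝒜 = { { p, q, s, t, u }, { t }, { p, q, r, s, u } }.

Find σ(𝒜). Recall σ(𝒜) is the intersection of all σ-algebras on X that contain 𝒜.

Begin from { ∅, { t }, { p, q, r, s, u }, { p, q, s, t, u }, X } (that is, 𝒜 plus ∅ and X).
Round 1 adds 1:
  { r }  = { p, q, s, t, u }ᶜ
  — 6 sets.
Round 2: 1 new —
  { r, t }  = { r } ∪ { t }
  — 7 sets.
Round 3. New:
  { p, q, s, u }  = { r, t }ᶜ
  — 8 sets.
Round 4: stable.

σ(𝒜) = { ∅, { r }, { t }, { r, t }, { p, q, s, u }, { p, q, r, s, u }, { p, q, s, t, u }, X }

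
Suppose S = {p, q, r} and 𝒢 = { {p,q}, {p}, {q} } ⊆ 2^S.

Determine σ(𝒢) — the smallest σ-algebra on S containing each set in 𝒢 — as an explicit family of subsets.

Answer: σ(𝒢) = { {}, {p}, {q}, {r}, {p,q}, {p,r}, {q,r}, S }

Check:
Seed the family with 𝒢 together with ∅ and S: { {}, {p}, {q}, {p,q}, S }.
Iteration 1 adds 3:
  {r}  = {p,q}ᶜ
  {p,r}  = {q}ᶜ
  {q,r}  = {p}ᶜ
  (now 8)
Iteration 2: stable.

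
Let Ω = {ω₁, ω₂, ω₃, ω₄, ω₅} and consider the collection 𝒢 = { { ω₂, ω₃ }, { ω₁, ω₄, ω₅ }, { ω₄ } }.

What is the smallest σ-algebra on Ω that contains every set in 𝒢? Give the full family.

Start: 𝒢 ∪ {∅, Ω} = { ∅, { ω₄ }, { ω₂, ω₃ }, { ω₁, ω₄, ω₅ }, Ω }.
Round 1. New:
  { ω₂, ω₃, ω₄ }  = { ω₂, ω₃ } ∪ { ω₄ }
  { ω₁, ω₂, ω₃, ω₅ }  = Ω∖{ ω₄ }
  (now 7)
Round 2. New:
  { ω₁, ω₅ }  = Ω∖{ ω₂, ω₃, ω₄ }
  (now 8)
Round 3 adds nothing — fixpoint reached.

|σ(𝒢)| = 8.  σ(𝒢) = { ∅, { ω₄ }, { ω₁, ω₅ }, { ω₂, ω₃ }, { ω₁, ω₄, ω₅ }, { ω₂, ω₃, ω₄ }, { ω₁, ω₂, ω₃, ω₅ }, Ω }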